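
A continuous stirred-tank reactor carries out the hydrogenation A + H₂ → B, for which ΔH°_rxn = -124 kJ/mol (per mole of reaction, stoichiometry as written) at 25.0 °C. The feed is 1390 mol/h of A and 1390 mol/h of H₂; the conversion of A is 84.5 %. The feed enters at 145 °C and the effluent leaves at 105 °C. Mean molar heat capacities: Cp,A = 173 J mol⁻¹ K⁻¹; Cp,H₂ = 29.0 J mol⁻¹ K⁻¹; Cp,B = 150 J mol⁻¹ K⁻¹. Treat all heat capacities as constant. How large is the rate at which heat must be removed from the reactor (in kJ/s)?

Extent of reaction ξ = 0.845 × 1390 = 1174.5 mol/h
Reaction term: ξ·ΔH°_rxn = 1174.5 × -124 = -145640 kJ/h
Sensible, feed 145→25 °C: -33694 kJ/h
Outlet flows (mol/h): A 215.45, H₂ 215.45, B 1174.5
Sensible, products 25→105 °C: 17576 kJ/h
Q = ΔH = -161760 kJ/h = -44.934 kW
Heat removed = 44.934 kJ/s

Q_out = 44.9 kJ/s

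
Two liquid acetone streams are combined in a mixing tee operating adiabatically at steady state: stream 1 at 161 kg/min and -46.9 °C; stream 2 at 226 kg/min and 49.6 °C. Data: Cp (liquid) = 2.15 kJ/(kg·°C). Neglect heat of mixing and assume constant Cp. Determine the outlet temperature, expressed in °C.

T_out = 9.45 °C

Energy balance with Q = 0: Σ ṁᵢCp,ᵢ(T_out − Tᵢ) = 0
Σ ṁᵢCp,ᵢTᵢ = 161×2.15×-46.9 + 226×2.15×49.6 = 7866.2
Σ ṁᵢCp,ᵢ = 161×2.15 + 226×2.15 = 832.05
T_out = 7866.2 / 832.05 = 9.454 °C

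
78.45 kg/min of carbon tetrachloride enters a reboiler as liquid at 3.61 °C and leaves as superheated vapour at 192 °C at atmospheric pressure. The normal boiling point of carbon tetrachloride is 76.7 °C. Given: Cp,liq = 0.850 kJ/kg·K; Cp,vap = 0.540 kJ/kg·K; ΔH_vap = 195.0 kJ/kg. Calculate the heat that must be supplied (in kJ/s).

Q = 418 kJ/s

liquid 3.61→76.7 °C: 62.127 kJ/kg
vaporisation at 76.7 °C: 195 kJ/kg
vapour 76.7→192 °C: 62.262 kJ/kg
Δh = 62.127 + 195 + 62.262 = 319.39 kJ/kg
Q = ṁ·Δh = 78.45 kg/min × 319.39 kJ/kg = 25056 kJ/min
|Q| = 417.6 kW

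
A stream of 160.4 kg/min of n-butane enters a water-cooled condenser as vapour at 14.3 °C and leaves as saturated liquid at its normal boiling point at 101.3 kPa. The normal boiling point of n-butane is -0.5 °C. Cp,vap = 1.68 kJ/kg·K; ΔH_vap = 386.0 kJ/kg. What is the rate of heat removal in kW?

vapour 14.3→-0.5 °C: -24.864 kJ/kg
condensation at -0.5 °C: -386 kJ/kg
Δh = -24.864 + -386 = -410.86 kJ/kg
Q = ṁ·Δh = 160.4 kg/min × -410.86 kJ/kg = -65903 kJ/min
|Q| = 1098.4 kW

Q_c = 1100 kW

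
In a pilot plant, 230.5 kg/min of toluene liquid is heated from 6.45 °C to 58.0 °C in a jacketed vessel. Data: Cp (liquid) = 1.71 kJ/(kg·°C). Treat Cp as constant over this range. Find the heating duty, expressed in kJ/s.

Q = ṁ·Cp·ΔT = 230.5 × 1.71 × (58.0 − 6.45) = 20319 kJ/min
Converting: 20319 / 60 s = 338.64 kW

Q = 339 kJ/s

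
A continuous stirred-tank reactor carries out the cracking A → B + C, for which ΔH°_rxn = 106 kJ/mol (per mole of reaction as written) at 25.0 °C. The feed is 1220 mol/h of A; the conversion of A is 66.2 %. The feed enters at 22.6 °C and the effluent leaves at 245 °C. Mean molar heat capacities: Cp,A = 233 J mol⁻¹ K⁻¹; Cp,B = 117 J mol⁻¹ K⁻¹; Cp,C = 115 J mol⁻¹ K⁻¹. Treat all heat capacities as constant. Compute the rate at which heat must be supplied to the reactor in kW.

Q_in = 41.3 kW

Extent of reaction ξ = 0.662 × 1220 = 807.64 mol/h
Reaction term: ξ·ΔH°_rxn = 807.64 × 106 = 85610 kJ/h
Sensible, feed 22.6→25 °C: 682.22 kJ/h
Outlet flows (mol/h): A 412.36, B 807.64, C 807.64
Sensible, products 25→245 °C: 62360 kJ/h
Q = ΔH = 148650 kJ/h = 41.292 kW
Heat supplied = 41.292 kW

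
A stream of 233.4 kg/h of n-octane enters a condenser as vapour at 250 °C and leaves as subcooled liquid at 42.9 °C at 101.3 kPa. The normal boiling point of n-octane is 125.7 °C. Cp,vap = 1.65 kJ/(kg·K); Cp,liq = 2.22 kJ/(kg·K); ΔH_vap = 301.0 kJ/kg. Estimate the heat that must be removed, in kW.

Q_c = 44.7 kW

vapour 250→125.7 °C: -205.09 kJ/kg
condensation at 125.7 °C: -301 kJ/kg
liquid 125.7→42.9 °C: -183.82 kJ/kg
Δh = -205.09 + -301 + -183.82 = -689.91 kJ/kg
Q = ṁ·Δh = 233.4 kg/h × -689.91 kJ/kg = -161030 kJ/h
|Q| = 44.729 kW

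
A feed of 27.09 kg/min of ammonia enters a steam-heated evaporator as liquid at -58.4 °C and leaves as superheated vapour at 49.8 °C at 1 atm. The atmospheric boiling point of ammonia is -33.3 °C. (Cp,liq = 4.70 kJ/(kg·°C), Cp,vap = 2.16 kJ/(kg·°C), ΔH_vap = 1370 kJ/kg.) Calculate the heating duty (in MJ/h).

Q = 2710 MJ/h

liquid -58.4→-33.3 °C: 117.97 kJ/kg
vaporisation at -33.3 °C: 1370 kJ/kg
vapour -33.3→49.8 °C: 179.5 kJ/kg
Δh = 117.97 + 1370 + 179.5 = 1667.5 kJ/kg
Q = ṁ·Δh = 27.09 kg/min × 1667.5 kJ/kg = 45172 kJ/min
|Q| = 752.86 kW = 2710.3 MJ/h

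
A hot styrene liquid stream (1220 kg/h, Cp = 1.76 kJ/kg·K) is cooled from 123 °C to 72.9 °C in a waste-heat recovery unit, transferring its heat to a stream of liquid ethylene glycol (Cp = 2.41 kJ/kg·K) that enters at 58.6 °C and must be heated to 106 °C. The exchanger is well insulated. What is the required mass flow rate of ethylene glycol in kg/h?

ṁ_c = 942 kg/h

Heat released by hot stream: Q = 1220 × 1.76 × (123 − 72.9) = 107570 kJ/h
Energy balance on cold side (adiabatic exchanger): Q = ṁ_c·Cp_c·(T_c,out − T_c,in)
ṁ_c = 107570 / [2.41 × (106 − 58.6)] = 941.7 kg/h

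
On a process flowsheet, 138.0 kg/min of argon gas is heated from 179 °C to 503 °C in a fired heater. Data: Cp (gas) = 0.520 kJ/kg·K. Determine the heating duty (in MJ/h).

Q = ṁ·Cp·ΔT = 138.0 × 0.520 × (503 − 179) = 23250 kJ/min
Converting: 23250 / 60 s = 387.5 kW
Heating duty = 1395 MJ/h

Q = 1400 MJ/h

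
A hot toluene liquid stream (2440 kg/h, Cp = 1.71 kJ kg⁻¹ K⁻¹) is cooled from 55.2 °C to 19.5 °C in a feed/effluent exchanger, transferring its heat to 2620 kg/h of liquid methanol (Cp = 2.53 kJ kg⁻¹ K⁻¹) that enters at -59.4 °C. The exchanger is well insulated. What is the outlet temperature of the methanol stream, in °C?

T_c,out = -36.9 °C

Heat released by hot stream: Q = 2440 × 1.71 × (55.2 − 19.5) = 148950 kJ/h
Energy balance on cold side (adiabatic exchanger): Q = ṁ_c·Cp_c·(T_c,out − T_c,in)
T_c,out = -59.4 + 148950/(2620 × 2.53) = -36.928 °C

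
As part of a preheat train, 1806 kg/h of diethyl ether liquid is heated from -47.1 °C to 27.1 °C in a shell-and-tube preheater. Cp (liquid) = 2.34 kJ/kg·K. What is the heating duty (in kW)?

Q = 87.1 kW

Q = ṁ·Cp·ΔT = 1806 × 2.34 × (27.1 − -47.1) = 313570 kJ/h
Converting: 313570 / 3600 s = 87.103 kW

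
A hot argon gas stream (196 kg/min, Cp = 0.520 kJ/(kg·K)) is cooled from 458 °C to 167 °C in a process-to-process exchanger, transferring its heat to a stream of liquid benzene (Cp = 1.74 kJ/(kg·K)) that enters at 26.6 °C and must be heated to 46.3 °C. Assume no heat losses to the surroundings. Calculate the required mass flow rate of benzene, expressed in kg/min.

ṁ_c = 865 kg/min

Heat released by hot stream: Q = 196 × 0.520 × (458 − 167) = 29659 kJ/min
Energy balance on cold side (adiabatic exchanger): Q = ṁ_c·Cp_c·(T_c,out − T_c,in)
ṁ_c = 29659 / [1.74 × (46.3 − 26.6)] = 865.24 kg/min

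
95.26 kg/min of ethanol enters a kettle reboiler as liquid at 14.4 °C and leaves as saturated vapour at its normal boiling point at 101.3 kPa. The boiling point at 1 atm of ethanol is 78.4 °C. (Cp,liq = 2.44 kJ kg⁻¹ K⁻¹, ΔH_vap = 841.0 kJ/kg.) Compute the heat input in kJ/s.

Q = 1580 kJ/s

liquid 14.4→78.4 °C: 156.16 kJ/kg
vaporisation at 78.4 °C: 841 kJ/kg
Δh = 156.16 + 841 = 997.16 kJ/kg
Q = ṁ·Δh = 95.26 kg/min × 997.16 kJ/kg = 94989 kJ/min
|Q| = 1583.2 kW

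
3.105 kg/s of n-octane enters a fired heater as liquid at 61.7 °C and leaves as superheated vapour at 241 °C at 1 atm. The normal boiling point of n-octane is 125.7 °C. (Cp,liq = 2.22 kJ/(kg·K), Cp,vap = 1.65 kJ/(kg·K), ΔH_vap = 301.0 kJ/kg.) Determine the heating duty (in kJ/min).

liquid 61.7→125.7 °C: 142.08 kJ/kg
vaporisation at 125.7 °C: 301 kJ/kg
vapour 125.7→241 °C: 190.24 kJ/kg
Δh = 142.08 + 301 + 190.24 = 633.33 kJ/kg
Q = ṁ·Δh = 3.105 kg/s × 633.33 kJ/kg = 1966.5 kJ/s
|Q| = 1966.5 kW = 117990 kJ/min

Q = 118000 kJ/min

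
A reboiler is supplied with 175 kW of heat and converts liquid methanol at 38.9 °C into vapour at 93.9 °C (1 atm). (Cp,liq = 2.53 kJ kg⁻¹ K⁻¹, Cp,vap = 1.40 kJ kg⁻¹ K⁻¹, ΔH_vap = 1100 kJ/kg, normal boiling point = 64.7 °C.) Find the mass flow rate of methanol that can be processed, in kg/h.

ṁ = 522 kg/h

Δh = 2.53×(64.7−38.9) + 1100 + 1.40×(93.9−64.7) = 1206.2 kJ/kg
Q = 175 kW = 175 kJ/s = 630000 kJ/h
ṁ = Q/Δh = 630000 / 1206.2 = 522.32 kg/h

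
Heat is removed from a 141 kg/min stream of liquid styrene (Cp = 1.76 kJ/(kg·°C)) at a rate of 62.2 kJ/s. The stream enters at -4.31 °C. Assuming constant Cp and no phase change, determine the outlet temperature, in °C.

Q = 62.2 kJ/s = 3732 kJ/min
ΔT = Q/(ṁ·Cp) = 3732/(141×1.76) = 15.039 K
T_out = -4.31 − 15.039 = -19.349 °C

T_out = -19.3 °C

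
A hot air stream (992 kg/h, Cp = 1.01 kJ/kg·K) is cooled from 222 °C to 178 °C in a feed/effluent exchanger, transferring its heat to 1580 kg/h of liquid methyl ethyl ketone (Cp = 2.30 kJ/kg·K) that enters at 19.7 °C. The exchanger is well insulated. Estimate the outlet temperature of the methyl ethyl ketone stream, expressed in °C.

T_c,out = 31.8 °C

Heat released by hot stream: Q = 992 × 1.01 × (222 − 178) = 44084 kJ/h
Energy balance on cold side (adiabatic exchanger): Q = ṁ_c·Cp_c·(T_c,out − T_c,in)
T_c,out = 19.7 + 44084/(1580 × 2.30) = 31.831 °C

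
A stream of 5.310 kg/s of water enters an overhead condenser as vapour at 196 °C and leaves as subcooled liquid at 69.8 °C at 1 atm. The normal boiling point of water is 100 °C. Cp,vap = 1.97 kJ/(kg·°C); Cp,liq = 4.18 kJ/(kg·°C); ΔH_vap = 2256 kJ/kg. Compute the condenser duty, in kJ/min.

vapour 196→100 °C: -189.12 kJ/kg
condensation at 100 °C: -2256 kJ/kg
liquid 100→69.8 °C: -126.24 kJ/kg
Δh = -189.12 + -2256 + -126.24 = -2571.4 kJ/kg
Q = ṁ·Δh = 5.310 kg/s × -2571.4 kJ/kg = -13654 kJ/s
|Q| = 13654 kW = 819230 kJ/min

Q_c = 819000 kJ/min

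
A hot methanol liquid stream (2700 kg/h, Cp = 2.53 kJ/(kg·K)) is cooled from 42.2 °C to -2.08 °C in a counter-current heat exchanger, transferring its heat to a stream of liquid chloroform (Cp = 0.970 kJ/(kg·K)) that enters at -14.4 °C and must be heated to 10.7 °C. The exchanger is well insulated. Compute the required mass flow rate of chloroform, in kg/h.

ṁ_c = 12400 kg/h

Heat released by hot stream: Q = 2700 × 2.53 × (42.2 − -2.08) = 302480 kJ/h
Energy balance on cold side (adiabatic exchanger): Q = ṁ_c·Cp_c·(T_c,out − T_c,in)
ṁ_c = 302480 / [0.970 × (10.7 − -14.4)] = 12424 kg/h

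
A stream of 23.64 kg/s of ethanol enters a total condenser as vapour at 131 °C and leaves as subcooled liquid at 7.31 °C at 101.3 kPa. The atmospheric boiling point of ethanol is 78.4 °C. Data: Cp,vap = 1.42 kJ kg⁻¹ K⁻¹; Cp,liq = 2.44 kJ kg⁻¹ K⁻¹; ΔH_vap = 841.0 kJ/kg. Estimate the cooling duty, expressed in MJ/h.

Q_c = 92700 MJ/h

vapour 131→78.4 °C: -74.692 kJ/kg
condensation at 78.4 °C: -841 kJ/kg
liquid 78.4→7.31 °C: -173.46 kJ/kg
Δh = -74.692 + -841 + -173.46 = -1089.2 kJ/kg
Q = ṁ·Δh = 23.64 kg/s × -1089.2 kJ/kg = -25748 kJ/s
|Q| = 25748 kW = 92691 MJ/h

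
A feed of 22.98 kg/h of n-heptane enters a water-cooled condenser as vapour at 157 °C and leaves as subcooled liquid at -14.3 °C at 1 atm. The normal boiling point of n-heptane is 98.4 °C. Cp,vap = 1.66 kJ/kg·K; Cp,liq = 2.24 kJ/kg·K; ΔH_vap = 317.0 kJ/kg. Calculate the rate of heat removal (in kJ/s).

vapour 157→98.4 °C: -97.276 kJ/kg
condensation at 98.4 °C: -317 kJ/kg
liquid 98.4→-14.3 °C: -252.45 kJ/kg
Δh = -97.276 + -317 + -252.45 = -666.72 kJ/kg
Q = ṁ·Δh = 22.98 kg/h × -666.72 kJ/kg = -15321 kJ/h
|Q| = 4.2559 kW

Q_c = 4.26 kJ/s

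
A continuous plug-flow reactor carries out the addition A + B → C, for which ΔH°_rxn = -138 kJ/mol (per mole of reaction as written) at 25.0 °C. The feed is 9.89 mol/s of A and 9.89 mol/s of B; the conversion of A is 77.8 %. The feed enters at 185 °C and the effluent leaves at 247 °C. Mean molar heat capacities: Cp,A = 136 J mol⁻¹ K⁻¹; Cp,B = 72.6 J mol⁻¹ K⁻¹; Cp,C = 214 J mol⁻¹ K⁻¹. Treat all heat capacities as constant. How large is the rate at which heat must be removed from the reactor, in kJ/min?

Q_out = 55500 kJ/min

Extent of reaction ξ = 0.778 × 9.89 = 7.6944 mol/s
Reaction term: ξ·ΔH°_rxn = 7.6944 × -138 = -1061.8 kJ/s
Sensible, feed 185→25 °C: -330.09 kJ/s
Outlet flows (mol/s): A 2.1956, B 2.1956, C 7.6944
Sensible, products 25→247 °C: 467.22 kJ/s
Q = ΔH = -924.7 kJ/s = -924.7 kW
Heat removed = 55482 kJ/min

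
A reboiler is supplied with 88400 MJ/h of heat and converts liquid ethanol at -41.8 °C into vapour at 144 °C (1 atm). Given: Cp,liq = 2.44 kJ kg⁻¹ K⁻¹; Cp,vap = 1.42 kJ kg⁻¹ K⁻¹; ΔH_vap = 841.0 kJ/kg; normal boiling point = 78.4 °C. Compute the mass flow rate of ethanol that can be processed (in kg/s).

Δh = 2.44×(78.4−-41.8) + 841.0 + 1.42×(144−78.4) = 1227.4 kJ/kg
Q = 88400 MJ/h = 24556 kJ/s = 24556 kJ/s
ṁ = Q/Δh = 24556 / 1227.4 = 20.006 kg/s

ṁ = 20.0 kg/s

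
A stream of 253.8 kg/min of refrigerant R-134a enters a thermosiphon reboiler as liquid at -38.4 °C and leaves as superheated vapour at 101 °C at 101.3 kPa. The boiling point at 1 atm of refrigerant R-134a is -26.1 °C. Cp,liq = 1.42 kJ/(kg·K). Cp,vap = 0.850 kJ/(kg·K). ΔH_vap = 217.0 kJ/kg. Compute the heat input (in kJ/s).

liquid -38.4→-26.1 °C: 17.466 kJ/kg
vaporisation at -26.1 °C: 217 kJ/kg
vapour -26.1→101 °C: 108.03 kJ/kg
Δh = 17.466 + 217 + 108.03 = 342.5 kJ/kg
Q = ṁ·Δh = 253.8 kg/min × 342.5 kJ/kg = 86927 kJ/min
|Q| = 1448.8 kW

Q = 1450 kJ/s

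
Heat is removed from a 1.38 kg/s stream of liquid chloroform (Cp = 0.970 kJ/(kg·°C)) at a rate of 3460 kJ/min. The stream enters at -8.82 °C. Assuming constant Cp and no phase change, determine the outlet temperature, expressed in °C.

T_out = -51.9 °C

Q = 3460 kJ/min = 57.667 kJ/s
ΔT = Q/(ṁ·Cp) = 57.667/(1.38×0.970) = 43.08 K
T_out = -8.82 − 43.08 = -51.9 °C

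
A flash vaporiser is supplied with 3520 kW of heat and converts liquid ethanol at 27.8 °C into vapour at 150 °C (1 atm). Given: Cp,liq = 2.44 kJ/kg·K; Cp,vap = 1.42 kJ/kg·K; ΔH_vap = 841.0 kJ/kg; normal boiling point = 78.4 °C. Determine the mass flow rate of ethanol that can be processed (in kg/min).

Δh = 2.44×(78.4−27.8) + 841.0 + 1.42×(150−78.4) = 1066.1 kJ/kg
Q = 3520 kW = 3520 kJ/s = 211200 kJ/min
ṁ = Q/Δh = 211200 / 1066.1 = 198.1 kg/min

ṁ = 198 kg/min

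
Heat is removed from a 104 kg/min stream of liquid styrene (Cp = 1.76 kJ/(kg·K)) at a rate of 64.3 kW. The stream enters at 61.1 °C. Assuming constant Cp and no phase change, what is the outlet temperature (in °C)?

Q = 64.3 kW = 3858 kJ/min
ΔT = Q/(ṁ·Cp) = 3858/(104×1.76) = 21.077 K
T_out = 61.1 − 21.077 = 40.023 °C

T_out = 40.0 °C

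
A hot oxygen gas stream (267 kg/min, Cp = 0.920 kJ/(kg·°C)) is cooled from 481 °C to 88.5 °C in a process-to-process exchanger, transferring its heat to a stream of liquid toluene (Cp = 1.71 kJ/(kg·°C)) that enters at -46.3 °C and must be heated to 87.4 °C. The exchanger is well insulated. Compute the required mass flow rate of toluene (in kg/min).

ṁ_c = 422 kg/min

Heat released by hot stream: Q = 267 × 0.920 × (481 − 88.5) = 96414 kJ/min
Energy balance on cold side (adiabatic exchanger): Q = ṁ_c·Cp_c·(T_c,out − T_c,in)
ṁ_c = 96414 / [1.71 × (87.4 − -46.3)] = 421.71 kg/min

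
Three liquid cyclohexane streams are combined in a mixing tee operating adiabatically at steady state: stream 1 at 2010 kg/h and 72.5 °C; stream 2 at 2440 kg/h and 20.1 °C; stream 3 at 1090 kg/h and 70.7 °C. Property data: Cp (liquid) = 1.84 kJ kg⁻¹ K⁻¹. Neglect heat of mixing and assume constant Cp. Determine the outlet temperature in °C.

Energy balance with Q = 0: Σ ṁᵢCp,ᵢ(T_out − Tᵢ) = 0
Σ ṁᵢCp,ᵢTᵢ = 2010×1.84×72.5 + 2440×1.84×20.1 + 1090×1.84×70.7 = 500170
Σ ṁᵢCp,ᵢ = 2010×1.84 + 2440×1.84 + 1090×1.84 = 10194
T_out = 500170 / 10194 = 49.067 °C

T_out = 49.1 °C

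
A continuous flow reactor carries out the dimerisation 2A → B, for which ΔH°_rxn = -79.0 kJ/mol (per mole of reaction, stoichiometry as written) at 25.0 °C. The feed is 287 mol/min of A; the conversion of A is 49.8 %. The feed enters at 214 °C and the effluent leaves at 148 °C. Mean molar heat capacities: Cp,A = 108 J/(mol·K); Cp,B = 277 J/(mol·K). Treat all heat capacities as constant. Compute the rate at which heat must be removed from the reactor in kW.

Extent of reaction ξ = 0.498 × 287 / 2 = 71.463 mol/min
Reaction term: ξ·ΔH°_rxn = 71.463 × -79.0 = -5645.6 kJ/min
Sensible, feed 214→25 °C: -5858.2 kJ/min
Outlet flows (mol/min): A 144.07, B 71.463
Sensible, products 25→148 °C: 4348.7 kJ/min
Q = ΔH = -7155.1 kJ/min = -119.25 kW
Heat removed = 119.25 kW

Q_out = 119 kW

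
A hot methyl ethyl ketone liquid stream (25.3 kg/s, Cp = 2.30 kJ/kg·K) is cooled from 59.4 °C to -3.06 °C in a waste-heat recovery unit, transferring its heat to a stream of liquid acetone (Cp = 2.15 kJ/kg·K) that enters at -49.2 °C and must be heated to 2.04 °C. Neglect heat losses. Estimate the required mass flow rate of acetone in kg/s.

Heat released by hot stream: Q = 25.3 × 2.30 × (59.4 − -3.06) = 3634.5 kJ/s
Energy balance on cold side (adiabatic exchanger): Q = ṁ_c·Cp_c·(T_c,out − T_c,in)
ṁ_c = 3634.5 / [2.15 × (2.04 − -49.2)] = 32.992 kg/s

ṁ_c = 33.0 kg/s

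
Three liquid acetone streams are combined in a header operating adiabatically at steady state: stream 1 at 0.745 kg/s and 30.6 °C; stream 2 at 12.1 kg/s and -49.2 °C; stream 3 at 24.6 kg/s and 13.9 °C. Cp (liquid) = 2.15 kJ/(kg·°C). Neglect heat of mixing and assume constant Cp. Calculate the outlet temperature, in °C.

Adiabatic, steady state ⇒ Σ ṁᵢCp,ᵢ(T_out − Tᵢ) = 0
Σ ṁᵢCp,ᵢTᵢ = 0.745×2.15×30.6 + 12.1×2.15×-49.2 + 24.6×2.15×13.9 = -495.75
Σ ṁᵢCp,ᵢ = 0.745×2.15 + 12.1×2.15 + 24.6×2.15 = 80.507
T_out = -495.75 / 80.507 = -6.1579 °C

T_out = -6.16 °C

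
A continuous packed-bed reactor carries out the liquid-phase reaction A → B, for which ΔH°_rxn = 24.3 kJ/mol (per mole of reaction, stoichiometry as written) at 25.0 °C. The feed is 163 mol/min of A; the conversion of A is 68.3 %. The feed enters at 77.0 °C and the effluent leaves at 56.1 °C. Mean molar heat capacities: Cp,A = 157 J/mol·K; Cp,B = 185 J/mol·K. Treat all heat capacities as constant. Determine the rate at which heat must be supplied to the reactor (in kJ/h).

Extent of reaction ξ = 0.683 × 163 = 111.33 mol/min
Reaction term: ξ·ΔH°_rxn = 111.33 × 24.3 = 2705.3 kJ/min
Sensible, feed 77.0→25 °C: -1330.7 kJ/min
Outlet flows (mol/min): A 51.671, B 111.33
Sensible, products 25→56.1 °C: 892.83 kJ/min
Q = ΔH = 2267.4 kJ/min = 37.79 kW
Heat supplied = 136040 kJ/h

Q_in = 136000 kJ/h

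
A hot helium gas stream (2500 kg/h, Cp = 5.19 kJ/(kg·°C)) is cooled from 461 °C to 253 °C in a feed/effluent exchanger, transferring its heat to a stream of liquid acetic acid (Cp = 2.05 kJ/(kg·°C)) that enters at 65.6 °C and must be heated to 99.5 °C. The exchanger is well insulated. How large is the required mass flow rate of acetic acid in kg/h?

Heat released by hot stream: Q = 2500 × 5.19 × (461 − 253) = 2.6988e+06 kJ/h
Energy balance on cold side (adiabatic exchanger): Q = ṁ_c·Cp_c·(T_c,out − T_c,in)
ṁ_c = 2.6988e+06 / [2.05 × (99.5 − 65.6)] = 38834 kg/h

ṁ_c = 38800 kg/h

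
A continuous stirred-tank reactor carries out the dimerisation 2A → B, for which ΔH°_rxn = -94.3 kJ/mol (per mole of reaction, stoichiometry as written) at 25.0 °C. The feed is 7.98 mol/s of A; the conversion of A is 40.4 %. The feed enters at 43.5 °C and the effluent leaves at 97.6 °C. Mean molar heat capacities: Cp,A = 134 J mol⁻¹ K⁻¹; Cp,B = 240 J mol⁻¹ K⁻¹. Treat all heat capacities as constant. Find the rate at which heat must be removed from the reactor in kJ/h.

Q_out = 351000 kJ/h

Extent of reaction ξ = 0.404 × 7.98 / 2 = 1.612 mol/s
Reaction term: ξ·ΔH°_rxn = 1.612 × -94.3 = -152.01 kJ/s
Sensible, feed 43.5→25 °C: -19.782 kJ/s
Outlet flows (mol/s): A 4.7561, B 1.612
Sensible, products 25→97.6 °C: 74.356 kJ/s
Q = ΔH = -97.434 kJ/s = -97.434 kW
Heat removed = 350760 kJ/h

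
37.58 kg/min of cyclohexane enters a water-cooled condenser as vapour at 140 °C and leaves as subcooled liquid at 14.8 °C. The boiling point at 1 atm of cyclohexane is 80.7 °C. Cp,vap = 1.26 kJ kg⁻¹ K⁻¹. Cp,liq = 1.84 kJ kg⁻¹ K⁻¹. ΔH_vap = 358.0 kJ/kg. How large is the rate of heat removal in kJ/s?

vapour 140→80.7 °C: -74.718 kJ/kg
condensation at 80.7 °C: -358 kJ/kg
liquid 80.7→14.8 °C: -121.26 kJ/kg
Δh = -74.718 + -358 + -121.26 = -553.97 kJ/kg
Q = ṁ·Δh = 37.58 kg/min × -553.97 kJ/kg = -20818 kJ/min
|Q| = 346.97 kW

Q_c = 347 kJ/s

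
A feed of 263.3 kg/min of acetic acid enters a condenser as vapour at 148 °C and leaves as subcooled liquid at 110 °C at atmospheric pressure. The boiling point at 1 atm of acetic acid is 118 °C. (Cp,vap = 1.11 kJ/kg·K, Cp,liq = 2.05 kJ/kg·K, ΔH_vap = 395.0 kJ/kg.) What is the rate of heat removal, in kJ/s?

vapour 148→118 °C: -33.3 kJ/kg
condensation at 118 °C: -395 kJ/kg
liquid 118→110 °C: -16.4 kJ/kg
Δh = -33.3 + -395 + -16.4 = -444.7 kJ/kg
Q = ṁ·Δh = 263.3 kg/min × -444.7 kJ/kg = -117090 kJ/min
|Q| = 1951.5 kW

Q_c = 1950 kJ/s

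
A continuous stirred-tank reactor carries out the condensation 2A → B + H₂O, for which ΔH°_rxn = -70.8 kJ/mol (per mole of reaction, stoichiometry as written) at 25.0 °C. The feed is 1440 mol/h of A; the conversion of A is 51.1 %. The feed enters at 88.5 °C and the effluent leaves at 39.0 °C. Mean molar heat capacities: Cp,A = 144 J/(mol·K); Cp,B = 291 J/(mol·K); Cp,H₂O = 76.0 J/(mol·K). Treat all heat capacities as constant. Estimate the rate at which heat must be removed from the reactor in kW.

Extent of reaction ξ = 0.511 × 1440 / 2 = 367.92 mol/h
Reaction term: ξ·ΔH°_rxn = 367.92 × -70.8 = -26049 kJ/h
Sensible, feed 88.5→25 °C: -13167 kJ/h
Outlet flows (mol/h): A 704.16, B 367.92, H₂O 367.92
Sensible, products 25→39.0 °C: 3310 kJ/h
Q = ΔH = -35906 kJ/h = -9.9739 kW
Heat removed = 9.9739 kW

Q_out = 9.97 kW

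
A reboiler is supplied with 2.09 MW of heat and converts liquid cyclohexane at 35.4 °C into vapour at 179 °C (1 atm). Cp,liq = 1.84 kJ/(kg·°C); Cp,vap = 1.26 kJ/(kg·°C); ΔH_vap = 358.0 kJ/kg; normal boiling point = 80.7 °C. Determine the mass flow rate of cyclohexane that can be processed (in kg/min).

ṁ = 222 kg/min

Δh = 1.84×(80.7−35.4) + 358.0 + 1.26×(179−80.7) = 565.21 kJ/kg
Q = 2.09 MW = 2090 kJ/s = 125400 kJ/min
ṁ = Q/Δh = 125400 / 565.21 = 221.86 kg/min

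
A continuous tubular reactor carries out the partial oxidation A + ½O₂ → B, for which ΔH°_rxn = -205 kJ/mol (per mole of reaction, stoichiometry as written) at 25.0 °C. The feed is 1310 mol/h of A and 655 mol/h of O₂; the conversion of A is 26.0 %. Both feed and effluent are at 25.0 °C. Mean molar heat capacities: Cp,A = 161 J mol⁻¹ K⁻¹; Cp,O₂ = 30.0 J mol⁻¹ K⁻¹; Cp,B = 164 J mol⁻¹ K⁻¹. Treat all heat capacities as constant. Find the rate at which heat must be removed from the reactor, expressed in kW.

Q_out = 19.4 kW

Extent of reaction ξ = 0.260 × 1310 = 340.6 mol/h
Reaction term: ξ·ΔH°_rxn = 340.6 × -205 = -69823 kJ/h
Q = ΔH = -69823 kJ/h = -19.395 kW
Heat removed = 19.395 kW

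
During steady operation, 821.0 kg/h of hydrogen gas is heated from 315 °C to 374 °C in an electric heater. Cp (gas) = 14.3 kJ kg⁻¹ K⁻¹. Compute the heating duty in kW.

Q = 192 kW

Q = ṁ·Cp·ΔT = 821.0 × 14.3 × (374 − 315) = 692680 kJ/h
Converting: 692680 / 3600 s = 192.41 kW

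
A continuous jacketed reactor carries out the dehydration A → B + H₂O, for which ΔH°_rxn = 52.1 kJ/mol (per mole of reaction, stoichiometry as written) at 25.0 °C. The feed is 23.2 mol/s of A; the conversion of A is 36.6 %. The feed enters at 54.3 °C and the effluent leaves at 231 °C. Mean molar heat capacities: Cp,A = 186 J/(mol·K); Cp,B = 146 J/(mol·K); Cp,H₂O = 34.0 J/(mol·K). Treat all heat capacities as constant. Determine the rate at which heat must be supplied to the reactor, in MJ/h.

Q_in = 4300 MJ/h

Extent of reaction ξ = 0.366 × 23.2 = 8.4912 mol/s
Reaction term: ξ·ΔH°_rxn = 8.4912 × 52.1 = 442.39 kJ/s
Sensible, feed 54.3→25 °C: -126.44 kJ/s
Outlet flows (mol/s): A 14.709, B 8.4912, H₂O 8.4912
Sensible, products 25→231 °C: 878.44 kJ/s
Q = ΔH = 1194.4 kJ/s = 1194.4 kW
Heat supplied = 4299.8 MJ/h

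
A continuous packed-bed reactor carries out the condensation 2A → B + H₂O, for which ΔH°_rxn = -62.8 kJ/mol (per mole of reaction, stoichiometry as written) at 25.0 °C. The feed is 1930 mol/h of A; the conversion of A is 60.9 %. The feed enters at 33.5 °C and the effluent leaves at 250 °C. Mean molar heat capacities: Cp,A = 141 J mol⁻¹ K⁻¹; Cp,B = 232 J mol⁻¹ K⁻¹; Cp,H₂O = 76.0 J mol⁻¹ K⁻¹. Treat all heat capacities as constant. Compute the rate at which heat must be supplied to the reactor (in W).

Extent of reaction ξ = 0.609 × 1930 / 2 = 587.68 mol/h
Reaction term: ξ·ΔH°_rxn = 587.68 × -62.8 = -36907 kJ/h
Sensible, feed 33.5→25 °C: -2313.1 kJ/h
Outlet flows (mol/h): A 754.63, B 587.68, H₂O 587.68
Sensible, products 25→250 °C: 64667 kJ/h
Q = ΔH = 25447 kJ/h = 7.0687 kW
Heat supplied = 7068.7 W

Q_in = 7070 W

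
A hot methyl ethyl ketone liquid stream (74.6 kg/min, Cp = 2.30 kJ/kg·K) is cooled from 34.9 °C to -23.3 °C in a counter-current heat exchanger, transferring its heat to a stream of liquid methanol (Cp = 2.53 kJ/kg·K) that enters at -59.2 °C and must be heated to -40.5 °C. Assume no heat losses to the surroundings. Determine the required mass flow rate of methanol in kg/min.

Heat released by hot stream: Q = 74.6 × 2.30 × (34.9 − -23.3) = 9986 kJ/min
Energy balance on cold side (adiabatic exchanger): Q = ṁ_c·Cp_c·(T_c,out − T_c,in)
ṁ_c = 9986 / [2.53 × (-40.5 − -59.2)] = 211.07 kg/min

ṁ_c = 211 kg/min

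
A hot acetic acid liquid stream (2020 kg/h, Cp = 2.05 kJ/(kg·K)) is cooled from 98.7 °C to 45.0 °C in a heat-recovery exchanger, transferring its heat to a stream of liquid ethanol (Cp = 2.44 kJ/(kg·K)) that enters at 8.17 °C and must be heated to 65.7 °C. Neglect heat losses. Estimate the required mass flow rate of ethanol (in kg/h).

ṁ_c = 1580 kg/h

Heat released by hot stream: Q = 2020 × 2.05 × (98.7 − 45.0) = 222370 kJ/h
Energy balance on cold side (adiabatic exchanger): Q = ṁ_c·Cp_c·(T_c,out − T_c,in)
ṁ_c = 222370 / [2.44 × (65.7 − 8.17)] = 1584.1 kg/h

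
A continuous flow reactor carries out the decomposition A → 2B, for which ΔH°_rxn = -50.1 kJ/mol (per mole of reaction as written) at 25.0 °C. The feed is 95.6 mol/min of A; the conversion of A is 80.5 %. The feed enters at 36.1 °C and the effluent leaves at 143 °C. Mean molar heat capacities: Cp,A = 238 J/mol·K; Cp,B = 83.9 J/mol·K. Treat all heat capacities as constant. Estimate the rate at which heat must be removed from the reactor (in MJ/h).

Extent of reaction ξ = 0.805 × 95.6 = 76.958 mol/min
Reaction term: ξ·ΔH°_rxn = 76.958 × -50.1 = -3855.6 kJ/min
Sensible, feed 36.1→25 °C: -252.56 kJ/min
Outlet flows (mol/min): A 18.642, B 153.92
Sensible, products 25→143 °C: 2047.3 kJ/min
Q = ΔH = -2060.8 kJ/min = -34.347 kW
Heat removed = 123.65 MJ/h

Q_out = 124 MJ/h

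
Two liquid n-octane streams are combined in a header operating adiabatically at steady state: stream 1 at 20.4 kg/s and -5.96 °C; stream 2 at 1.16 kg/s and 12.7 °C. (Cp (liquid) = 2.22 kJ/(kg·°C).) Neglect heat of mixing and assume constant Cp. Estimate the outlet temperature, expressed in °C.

No heat crosses the boundary, so H_out = H_in.
Σ ṁᵢCp,ᵢTᵢ = 20.4×2.22×-5.96 + 1.16×2.22×12.7 = -237.21
Σ ṁᵢCp,ᵢ = 20.4×2.22 + 1.16×2.22 = 47.863
T_out = -237.21 / 47.863 = -4.956 °C

T_out = -4.96 °C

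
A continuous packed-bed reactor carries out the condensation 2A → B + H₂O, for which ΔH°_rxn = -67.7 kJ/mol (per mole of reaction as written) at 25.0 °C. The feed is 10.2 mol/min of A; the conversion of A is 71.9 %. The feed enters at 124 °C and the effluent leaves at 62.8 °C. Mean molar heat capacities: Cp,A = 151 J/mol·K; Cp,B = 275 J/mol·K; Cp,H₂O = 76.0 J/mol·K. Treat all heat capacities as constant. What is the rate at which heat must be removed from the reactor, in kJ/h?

Q_out = 20100 kJ/h

Extent of reaction ξ = 0.719 × 10.2 / 2 = 3.6669 mol/min
Reaction term: ξ·ΔH°_rxn = 3.6669 × -67.7 = -248.25 kJ/min
Sensible, feed 124→25 °C: -152.48 kJ/min
Outlet flows (mol/min): A 2.8662, B 3.6669, H₂O 3.6669
Sensible, products 25→62.8 °C: 65.011 kJ/min
Q = ΔH = -335.72 kJ/min = -5.5953 kW
Heat removed = 20143 kJ/h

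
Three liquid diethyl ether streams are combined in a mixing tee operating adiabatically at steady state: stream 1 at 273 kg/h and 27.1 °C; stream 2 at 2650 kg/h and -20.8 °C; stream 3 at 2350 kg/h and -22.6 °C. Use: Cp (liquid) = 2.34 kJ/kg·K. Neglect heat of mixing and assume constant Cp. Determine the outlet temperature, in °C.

No heat crosses the boundary, so H_out = H_in.
Σ ṁᵢCp,ᵢTᵢ = 273×2.34×27.1 + 2650×2.34×-20.8 + 2350×2.34×-22.6 = -235950
Σ ṁᵢCp,ᵢ = 273×2.34 + 2650×2.34 + 2350×2.34 = 12339
T_out = -235950 / 12339 = -19.122 °C

T_out = -19.1 °C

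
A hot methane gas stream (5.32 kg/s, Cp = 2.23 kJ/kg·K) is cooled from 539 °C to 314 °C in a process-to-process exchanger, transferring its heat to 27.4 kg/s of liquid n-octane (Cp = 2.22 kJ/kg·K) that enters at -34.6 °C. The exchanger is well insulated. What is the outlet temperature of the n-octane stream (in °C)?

Heat released by hot stream: Q = 5.32 × 2.23 × (539 − 314) = 2669.3 kJ/s
Energy balance on cold side (adiabatic exchanger): Q = ṁ_c·Cp_c·(T_c,out − T_c,in)
T_c,out = -34.6 + 2669.3/(27.4 × 2.22) = 9.2829 °C

T_c,out = 9.28 °C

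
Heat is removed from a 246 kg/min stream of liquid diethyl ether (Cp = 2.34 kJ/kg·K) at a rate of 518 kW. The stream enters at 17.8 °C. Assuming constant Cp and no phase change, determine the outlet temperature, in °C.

Q = 518 kW = 31080 kJ/min
ΔT = Q/(ṁ·Cp) = 31080/(246×2.34) = 53.992 K
T_out = 17.8 − 53.992 = -36.192 °C

T_out = -36.2 °C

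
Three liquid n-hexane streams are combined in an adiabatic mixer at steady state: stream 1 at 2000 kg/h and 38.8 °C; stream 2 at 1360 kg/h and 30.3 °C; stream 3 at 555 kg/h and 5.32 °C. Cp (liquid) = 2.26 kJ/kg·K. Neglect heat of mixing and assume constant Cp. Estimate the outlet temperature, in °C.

T_out = 31.1 °C

Adiabatic, steady state ⇒ Σ ṁᵢCp,ᵢ(T_out − Tᵢ) = 0
Σ ṁᵢCp,ᵢTᵢ = 2000×2.26×38.8 + 1360×2.26×30.3 + 555×2.26×5.32 = 275180
Σ ṁᵢCp,ᵢ = 2000×2.26 + 1360×2.26 + 555×2.26 = 8847.9
T_out = 275180 / 8847.9 = 31.101 °C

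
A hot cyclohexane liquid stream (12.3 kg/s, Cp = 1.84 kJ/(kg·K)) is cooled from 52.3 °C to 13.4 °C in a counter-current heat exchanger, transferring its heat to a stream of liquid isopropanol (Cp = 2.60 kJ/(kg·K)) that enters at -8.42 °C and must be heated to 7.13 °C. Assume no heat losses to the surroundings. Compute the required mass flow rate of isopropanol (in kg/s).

Heat released by hot stream: Q = 12.3 × 1.84 × (52.3 − 13.4) = 880.38 kJ/s
Energy balance on cold side (adiabatic exchanger): Q = ṁ_c·Cp_c·(T_c,out − T_c,in)
ṁ_c = 880.38 / [2.60 × (7.13 − -8.42)] = 21.776 kg/s

ṁ_c = 21.8 kg/s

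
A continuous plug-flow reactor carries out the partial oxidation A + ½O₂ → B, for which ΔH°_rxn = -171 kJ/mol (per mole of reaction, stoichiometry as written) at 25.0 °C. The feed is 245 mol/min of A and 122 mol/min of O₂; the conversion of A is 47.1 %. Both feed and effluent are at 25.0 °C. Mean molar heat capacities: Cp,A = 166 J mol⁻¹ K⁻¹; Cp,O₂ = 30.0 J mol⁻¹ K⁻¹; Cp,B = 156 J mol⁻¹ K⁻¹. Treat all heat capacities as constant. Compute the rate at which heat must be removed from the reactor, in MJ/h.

Q_out = 1180 MJ/h

Extent of reaction ξ = 0.471 × 245 = 115.39 mol/min
Reaction term: ξ·ΔH°_rxn = 115.39 × -171 = -19733 kJ/min
Q = ΔH = -19733 kJ/min = -328.88 kW
Heat removed = 1184 MJ/h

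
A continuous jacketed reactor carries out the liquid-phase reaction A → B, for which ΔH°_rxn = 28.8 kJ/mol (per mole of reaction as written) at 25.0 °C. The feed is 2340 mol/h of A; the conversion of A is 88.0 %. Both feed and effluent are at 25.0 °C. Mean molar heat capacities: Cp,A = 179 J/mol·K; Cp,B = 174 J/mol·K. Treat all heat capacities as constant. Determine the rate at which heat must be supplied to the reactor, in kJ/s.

Q_in = 16.5 kJ/s

Extent of reaction ξ = 0.880 × 2340 = 2059.2 mol/h
Reaction term: ξ·ΔH°_rxn = 2059.2 × 28.8 = 59305 kJ/h
Q = ΔH = 59305 kJ/h = 16.474 kW
Heat supplied = 16.474 kJ/s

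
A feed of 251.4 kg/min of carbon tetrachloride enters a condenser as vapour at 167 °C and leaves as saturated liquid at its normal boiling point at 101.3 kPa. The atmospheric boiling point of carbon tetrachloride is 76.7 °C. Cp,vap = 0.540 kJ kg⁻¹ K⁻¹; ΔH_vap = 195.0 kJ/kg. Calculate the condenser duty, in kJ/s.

vapour 167→76.7 °C: -48.762 kJ/kg
condensation at 76.7 °C: -195 kJ/kg
Δh = -48.762 + -195 = -243.76 kJ/kg
Q = ṁ·Δh = 251.4 kg/min × -243.76 kJ/kg = -61282 kJ/min
|Q| = 1021.4 kW

Q_c = 1020 kJ/s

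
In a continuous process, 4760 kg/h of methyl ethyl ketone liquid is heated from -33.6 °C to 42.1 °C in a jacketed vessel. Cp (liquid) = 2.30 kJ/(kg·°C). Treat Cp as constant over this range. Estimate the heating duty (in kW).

Q = ṁ·Cp·ΔT = 4760 × 2.30 × (42.1 − -33.6) = 828760 kJ/h
Converting: 828760 / 3600 s = 230.21 kW

Q = 230 kW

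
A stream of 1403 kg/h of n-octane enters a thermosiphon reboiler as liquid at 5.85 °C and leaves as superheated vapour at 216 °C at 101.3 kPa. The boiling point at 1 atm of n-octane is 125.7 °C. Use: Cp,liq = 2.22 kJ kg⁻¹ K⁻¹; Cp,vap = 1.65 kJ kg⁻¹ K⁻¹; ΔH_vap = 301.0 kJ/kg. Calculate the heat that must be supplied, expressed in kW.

liquid 5.85→125.7 °C: 266.07 kJ/kg
vaporisation at 125.7 °C: 301 kJ/kg
vapour 125.7→216 °C: 148.99 kJ/kg
Δh = 266.07 + 301 + 148.99 = 716.06 kJ/kg
Q = ṁ·Δh = 1403 kg/h × 716.06 kJ/kg = 1.0046e+06 kJ/h
|Q| = 279.07 kW

Q = 279 kW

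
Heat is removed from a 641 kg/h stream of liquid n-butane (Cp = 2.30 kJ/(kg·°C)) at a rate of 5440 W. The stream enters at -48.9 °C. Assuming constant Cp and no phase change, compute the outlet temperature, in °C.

T_out = -62.2 °C

Q = 5440 W = 19584 kJ/h
ΔT = Q/(ṁ·Cp) = 19584/(641×2.30) = 13.284 K
T_out = -48.9 − 13.284 = -62.184 °C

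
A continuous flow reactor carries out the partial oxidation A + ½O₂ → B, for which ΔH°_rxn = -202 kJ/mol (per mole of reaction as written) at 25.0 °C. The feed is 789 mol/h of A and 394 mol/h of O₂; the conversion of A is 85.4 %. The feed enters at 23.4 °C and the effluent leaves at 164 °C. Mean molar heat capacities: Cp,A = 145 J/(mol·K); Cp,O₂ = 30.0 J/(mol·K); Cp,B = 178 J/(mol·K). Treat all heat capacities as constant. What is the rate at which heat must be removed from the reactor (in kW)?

Extent of reaction ξ = 0.854 × 789 = 673.81 mol/h
Reaction term: ξ·ΔH°_rxn = 673.81 × -202 = -136110 kJ/h
Sensible, feed 23.4→25 °C: 201.96 kJ/h
Outlet flows (mol/h): A 115.19, O₂ 57.097, B 673.81
Sensible, products 25→164 °C: 19231 kJ/h
Q = ΔH = -116680 kJ/h = -32.41 kW
Heat removed = 32.41 kW

Q_out = 32.4 kW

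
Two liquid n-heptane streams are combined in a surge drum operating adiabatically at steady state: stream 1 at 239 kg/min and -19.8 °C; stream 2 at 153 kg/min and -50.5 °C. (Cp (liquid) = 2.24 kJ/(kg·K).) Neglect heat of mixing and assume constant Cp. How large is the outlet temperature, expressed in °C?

Energy balance with Q = 0: Σ ṁᵢCp,ᵢ(T_out − Tᵢ) = 0
T_out = Σ ṁᵢCp,ᵢTᵢ / Σ ṁᵢCp,ᵢ
      = -27907 / 878.08 = -31.782 °C

T_out = -31.8 °C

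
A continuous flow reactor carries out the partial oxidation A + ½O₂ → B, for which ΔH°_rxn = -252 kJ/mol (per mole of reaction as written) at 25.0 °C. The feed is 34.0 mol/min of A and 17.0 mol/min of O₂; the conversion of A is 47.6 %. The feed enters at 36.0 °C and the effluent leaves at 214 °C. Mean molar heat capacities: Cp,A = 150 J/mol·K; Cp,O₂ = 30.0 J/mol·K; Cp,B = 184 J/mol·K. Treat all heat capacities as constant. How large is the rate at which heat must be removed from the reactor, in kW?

Q_out = 50.4 kW

Extent of reaction ξ = 0.476 × 34.0 = 16.184 mol/min
Reaction term: ξ·ΔH°_rxn = 16.184 × -252 = -4078.4 kJ/min
Sensible, feed 36.0→25 °C: -61.71 kJ/min
Outlet flows (mol/min): A 17.816, O₂ 8.908, B 16.184
Sensible, products 25→214 °C: 1118.4 kJ/min
Q = ΔH = -3021.7 kJ/min = -50.361 kW
Heat removed = 50.361 kW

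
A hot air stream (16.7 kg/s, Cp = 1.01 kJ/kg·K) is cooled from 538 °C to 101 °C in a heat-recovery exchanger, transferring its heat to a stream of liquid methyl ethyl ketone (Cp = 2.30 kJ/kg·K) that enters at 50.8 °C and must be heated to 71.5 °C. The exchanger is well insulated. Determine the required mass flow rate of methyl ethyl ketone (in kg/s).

ṁ_c = 155 kg/s

Heat released by hot stream: Q = 16.7 × 1.01 × (538 − 101) = 7370.9 kJ/s
Energy balance on cold side (adiabatic exchanger): Q = ṁ_c·Cp_c·(T_c,out − T_c,in)
ṁ_c = 7370.9 / [2.30 × (71.5 − 50.8)] = 154.82 kg/s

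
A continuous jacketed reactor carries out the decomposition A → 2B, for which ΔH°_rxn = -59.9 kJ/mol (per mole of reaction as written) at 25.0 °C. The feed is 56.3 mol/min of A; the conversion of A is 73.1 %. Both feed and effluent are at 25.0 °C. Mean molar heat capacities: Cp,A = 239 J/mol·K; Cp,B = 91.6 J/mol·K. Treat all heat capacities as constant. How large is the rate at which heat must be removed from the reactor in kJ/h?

Q_out = 148000 kJ/h

Extent of reaction ξ = 0.731 × 56.3 = 41.155 mol/min
Reaction term: ξ·ΔH°_rxn = 41.155 × -59.9 = -2465.2 kJ/min
Q = ΔH = -2465.2 kJ/min = -41.087 kW
Heat removed = 147910 kJ/h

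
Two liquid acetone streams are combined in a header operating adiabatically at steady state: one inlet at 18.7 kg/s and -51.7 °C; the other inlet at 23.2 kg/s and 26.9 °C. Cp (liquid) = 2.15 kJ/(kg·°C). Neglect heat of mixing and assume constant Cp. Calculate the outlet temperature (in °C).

T_out = -8.18 °C

Energy balance with Q = 0: Σ ṁᵢCp,ᵢ(T_out − Tᵢ) = 0
T_out = Σ ṁᵢCp,ᵢTᵢ / Σ ṁᵢCp,ᵢ
      = -736.83 / 90.085 = -8.1792 °C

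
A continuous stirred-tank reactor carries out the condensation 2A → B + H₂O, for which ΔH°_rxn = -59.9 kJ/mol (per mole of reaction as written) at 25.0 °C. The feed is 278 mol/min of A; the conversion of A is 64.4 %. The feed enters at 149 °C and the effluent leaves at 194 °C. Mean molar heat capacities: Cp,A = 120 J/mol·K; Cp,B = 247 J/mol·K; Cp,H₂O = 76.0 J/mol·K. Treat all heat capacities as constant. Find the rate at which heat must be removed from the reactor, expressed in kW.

Q_out = 43.4 kW

Extent of reaction ξ = 0.644 × 278 / 2 = 89.516 mol/min
Reaction term: ξ·ΔH°_rxn = 89.516 × -59.9 = -5362 kJ/min
Sensible, feed 149→25 °C: -4136.6 kJ/min
Outlet flows (mol/min): A 98.968, B 89.516, H₂O 89.516
Sensible, products 25→194 °C: 6893.5 kJ/min
Q = ΔH = -2605.2 kJ/min = -43.419 kW
Heat removed = 43.419 kW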